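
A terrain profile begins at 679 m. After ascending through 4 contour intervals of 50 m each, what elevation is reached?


elevation = 679 + 4 * 50 = 879 m

879 m


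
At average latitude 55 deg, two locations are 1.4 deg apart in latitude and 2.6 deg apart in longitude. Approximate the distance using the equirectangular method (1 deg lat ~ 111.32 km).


dlat_km = 1.4 * 111.32 = 155.848
dlon_km = 2.6 * 111.32 * cos(55) ≈ 166.011
dist = sqrt(155.848^2 + 166.011^2) ≈ 227.7 km

227.7 km


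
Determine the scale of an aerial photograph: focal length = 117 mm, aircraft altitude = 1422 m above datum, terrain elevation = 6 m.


scale = f / (H - h) = 117 mm / 1416 m = 117 / 1416000 = 1:12103

1:12103


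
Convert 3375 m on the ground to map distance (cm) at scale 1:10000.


map_cm = 3375 * 100 / 10000 = 33.75 cm

33.75 cm


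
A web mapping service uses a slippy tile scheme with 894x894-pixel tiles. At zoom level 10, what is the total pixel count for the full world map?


tiles per axis = 2^10 = 1024
total tiles = 1024^2 = 1048576
pixels per axis = 1024 * 894 = 915456
total pixels = 915456^2 = 838059687936

838059687936 pixels


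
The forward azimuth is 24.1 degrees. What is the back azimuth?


back azimuth = (24.1 + 180) mod 360 = 204.1 degrees

204.1 degrees


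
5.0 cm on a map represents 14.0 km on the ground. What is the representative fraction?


ground = 14.0 km = 1400000 cm; RF denominator = ground / map = 1400000 / 5.0 = 280000; RF = 1:280000

1:280000


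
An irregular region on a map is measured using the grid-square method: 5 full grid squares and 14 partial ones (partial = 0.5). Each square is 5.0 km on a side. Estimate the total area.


effective squares = 5 + 14 * 0.5 = 12.0
area = 12.0 * 25.0 = 300.0 km^2

300.0 km^2


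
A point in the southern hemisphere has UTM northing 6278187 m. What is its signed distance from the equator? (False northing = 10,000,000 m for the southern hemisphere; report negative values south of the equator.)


For southern: actual = 6278187 - 10000000 = -3721813 m

-3721813 m


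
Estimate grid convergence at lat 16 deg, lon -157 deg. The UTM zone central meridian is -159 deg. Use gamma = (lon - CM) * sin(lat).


gamma = (-157 - -159) * sin(16) = 2 * 0.275637 = 0.551 degrees

0.551 degrees


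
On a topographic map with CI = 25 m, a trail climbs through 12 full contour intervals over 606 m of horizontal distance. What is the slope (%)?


elevation change = 12 * 25 = 300 m
slope = 300 / 606 * 100 = 49.5%

49.5%


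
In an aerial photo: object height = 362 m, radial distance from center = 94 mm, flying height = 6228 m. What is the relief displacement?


d = h * r / H = 362 * 94 / 6228 = 5.46 mm

5.46 mm


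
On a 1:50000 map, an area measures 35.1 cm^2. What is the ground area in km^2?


ground_area = 35.1 * (50000/100)^2 = 8775000.0 m^2 = 8.775 km^2

8.775 km^2


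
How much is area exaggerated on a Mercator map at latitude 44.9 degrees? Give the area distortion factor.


area_distortion = 1/cos^2(44.9) = 1.993

1.993


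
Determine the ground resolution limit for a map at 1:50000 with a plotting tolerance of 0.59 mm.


ground = 0.59 mm * 50000 / 1000 = 29.5 m

29.5 m


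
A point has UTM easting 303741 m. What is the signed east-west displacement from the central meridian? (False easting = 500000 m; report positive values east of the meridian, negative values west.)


displacement = 303741 - 500000 = -196259 m

-196259 m


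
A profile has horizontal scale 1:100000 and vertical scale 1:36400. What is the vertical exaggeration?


VE = horizontal_scale / vertical_scale = 100000 / 36400 ≈ 2.7

2.7x


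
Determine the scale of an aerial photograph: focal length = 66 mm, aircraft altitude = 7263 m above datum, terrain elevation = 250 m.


scale = f / (H - h) = 66 mm / 7013 m = 66 / 7013000 = 1:106258

1:106258


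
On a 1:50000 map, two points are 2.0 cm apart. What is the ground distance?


ground = 2.0 cm * 50000 / 100 = 1000.0 m = 1.0 km

1.0 km


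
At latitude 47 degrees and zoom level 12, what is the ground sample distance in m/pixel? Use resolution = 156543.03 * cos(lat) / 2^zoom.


res = 156543.03 * cos(47) / 2^12 = 156543.03 * 0.68199836 / 4096 = 26.06 m/pixel

26.06 m/pixel


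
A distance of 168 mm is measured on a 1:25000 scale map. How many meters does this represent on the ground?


ground = 168 mm * 25000 / 1000 = 4200.0 m

4200.0 m


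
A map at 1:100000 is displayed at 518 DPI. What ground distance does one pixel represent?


pixel_cm = 2.54 / 518 ≈ 0.004903 cm
ground = pixel_cm * 100000 / 100 = 2.54 * 100000 / (518 * 100) = 254000 / 51800 ≈ 4.9 m

4.9 m


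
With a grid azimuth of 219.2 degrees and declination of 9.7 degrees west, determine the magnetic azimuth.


magnetic azimuth = grid azimuth - declination (east +ve)
mag_az = 219.2 - -9.7 = 228.9 degrees

228.9 degrees


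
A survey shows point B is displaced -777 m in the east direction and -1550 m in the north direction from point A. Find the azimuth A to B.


az = atan2(-777, -1550) = -153.4 deg
adjusted to 0-360: 206.6 degrees

206.6 degrees


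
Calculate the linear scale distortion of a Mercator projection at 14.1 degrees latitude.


SF = 1 / cos(14.1) = 1 / 0.969872 = 1.031

1.031


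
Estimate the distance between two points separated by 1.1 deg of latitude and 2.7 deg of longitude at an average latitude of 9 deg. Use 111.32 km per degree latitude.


dlat_km = 1.1 * 111.32 = 122.452
dlon_km = 2.7 * 111.32 * cos(9) ≈ 296.864
dist = sqrt(122.452^2 + 296.864^2) ≈ 321.1 km

321.1 km


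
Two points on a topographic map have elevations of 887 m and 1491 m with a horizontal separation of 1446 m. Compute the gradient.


gradient = (1491 - 887) / 1446 = 604 / 1446 = 0.4177

0.4177


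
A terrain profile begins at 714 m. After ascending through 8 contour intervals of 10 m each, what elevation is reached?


elevation = 714 + 8 * 10 = 794 m

794 m


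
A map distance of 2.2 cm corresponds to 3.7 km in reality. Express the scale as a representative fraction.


ground = 3.7 km = 370000 cm; RF denominator = ground / map = 370000 / 2.2 ≈ 168182; RF = 1:168182

1:168182


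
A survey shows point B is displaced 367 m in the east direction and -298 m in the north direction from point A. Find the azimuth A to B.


az = atan2(367, -298) = 129.1 deg
adjusted to 0-360: 129.1 degrees

129.1 degrees


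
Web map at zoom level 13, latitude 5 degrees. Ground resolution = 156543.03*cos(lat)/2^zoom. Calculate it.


res = 156543.03 * cos(5) / 2^13 = 156543.03 * 0.9961947 / 8192 = 19.04 m/pixel

19.04 m/pixel


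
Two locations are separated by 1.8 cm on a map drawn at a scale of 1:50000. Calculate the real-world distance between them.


ground = 1.8 cm * 50000 / 100 = 900.0 m

900.0 m


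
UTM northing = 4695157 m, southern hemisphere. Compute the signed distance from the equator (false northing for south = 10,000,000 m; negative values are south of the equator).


For southern: actual = 4695157 - 10000000 = -5304843 m

-5304843 m


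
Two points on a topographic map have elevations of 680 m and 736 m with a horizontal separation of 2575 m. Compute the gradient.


gradient = (736 - 680) / 2575 = 56 / 2575 = 0.0217

0.0217


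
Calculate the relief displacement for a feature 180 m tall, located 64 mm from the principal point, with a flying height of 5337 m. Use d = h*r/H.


d = h * r / H = 180 * 64 / 5337 = 2.16 mm

2.16 mm


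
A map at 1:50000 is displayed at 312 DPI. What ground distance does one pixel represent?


pixel_cm = 2.54 / 312 ≈ 0.008141 cm
ground = pixel_cm * 50000 / 100 = 2.54 * 50000 / (312 * 100) = 127000 / 31200 ≈ 4.07 m

4.07 m


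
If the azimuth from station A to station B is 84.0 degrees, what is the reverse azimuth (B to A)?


back azimuth = (84.0 + 180) mod 360 = 264.0 degrees

264.0 degrees


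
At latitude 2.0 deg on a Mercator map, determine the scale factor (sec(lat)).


SF = 1 / cos(2.0) = 1 / 0.999391 = 1.001

1.001


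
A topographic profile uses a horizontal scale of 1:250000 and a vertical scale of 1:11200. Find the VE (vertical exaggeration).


VE = horizontal_scale / vertical_scale = 250000 / 11200 ≈ 22.3

22.3x


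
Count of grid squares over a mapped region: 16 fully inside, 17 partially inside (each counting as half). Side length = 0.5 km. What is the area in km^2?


effective squares = 16 + 17 * 0.5 = 24.5
area = 24.5 * 0.25 = 6.125 km^2

6.125 km^2


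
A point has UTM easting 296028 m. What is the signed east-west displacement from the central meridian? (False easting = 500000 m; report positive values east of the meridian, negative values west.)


displacement = 296028 - 500000 = -203972 m

-203972 m


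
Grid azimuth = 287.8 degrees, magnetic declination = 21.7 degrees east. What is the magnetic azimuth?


magnetic azimuth = grid azimuth - declination (east +ve)
mag_az = 287.8 - 21.7 = 266.1 degrees

266.1 degrees


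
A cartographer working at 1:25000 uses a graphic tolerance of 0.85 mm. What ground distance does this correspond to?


ground = 0.85 mm * 25000 / 1000 = 21.25 m

21.25 m


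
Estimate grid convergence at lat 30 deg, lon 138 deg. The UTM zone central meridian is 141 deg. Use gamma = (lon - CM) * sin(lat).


gamma = (138 - 141) * sin(30) = -3 * 0.5 = -1.5 degrees

-1.5 degrees


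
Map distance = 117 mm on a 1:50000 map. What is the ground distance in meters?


ground = 117 mm * 50000 / 1000 = 5850.0 m

5850.0 m


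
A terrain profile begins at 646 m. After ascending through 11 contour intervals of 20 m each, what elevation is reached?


elevation = 646 + 11 * 20 = 866 m

866 m


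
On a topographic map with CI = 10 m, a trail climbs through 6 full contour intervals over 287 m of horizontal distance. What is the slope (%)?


elevation change = 6 * 10 = 60 m
slope = 60 / 287 * 100 = 20.9%

20.9%


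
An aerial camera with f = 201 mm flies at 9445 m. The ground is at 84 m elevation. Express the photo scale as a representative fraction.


scale = f / (H - h) = 201 mm / 9361 m = 201 / 9361000 = 1:46572

1:46572


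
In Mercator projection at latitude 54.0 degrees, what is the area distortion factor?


area_distortion = 1/cos^2(54.0) = 2.894

2.894


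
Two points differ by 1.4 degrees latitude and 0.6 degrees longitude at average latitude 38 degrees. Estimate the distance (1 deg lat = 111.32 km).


dlat_km = 1.4 * 111.32 = 155.848
dlon_km = 0.6 * 111.32 * cos(38) ≈ 52.633
dist = sqrt(155.848^2 + 52.633^2) ≈ 164.5 km

164.5 km


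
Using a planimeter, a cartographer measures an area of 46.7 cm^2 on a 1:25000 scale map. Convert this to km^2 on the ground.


ground_area = 46.7 * (25000/100)^2 = 2918750.0 m^2 = 2.91875 km^2 ≈ 2.919 km^2

2.919 km^2


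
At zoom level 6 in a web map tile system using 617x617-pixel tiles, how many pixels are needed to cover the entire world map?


tiles per axis = 2^6 = 64
total tiles = 64^2 = 4096
pixels per axis = 64 * 617 = 39488
total pixels = 39488^2 = 1559302144

1559302144 pixels


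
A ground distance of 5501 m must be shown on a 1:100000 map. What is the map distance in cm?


map_cm = 5501 * 100 / 100000 = 5.501 cm ≈ 5.5 cm

5.5 cm


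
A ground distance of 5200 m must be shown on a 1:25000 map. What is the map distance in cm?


map_cm = 5200 * 100 / 25000 = 20.8 cm

20.8 cm


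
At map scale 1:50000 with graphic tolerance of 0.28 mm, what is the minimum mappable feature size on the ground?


ground = 0.28 mm * 50000 / 1000 = 14.0 m

14.0 m


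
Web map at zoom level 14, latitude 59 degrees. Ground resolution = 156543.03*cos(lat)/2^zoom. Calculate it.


res = 156543.03 * cos(59) / 2^14 = 156543.03 * 0.51503807 / 16384 = 4.92 m/pixel

4.92 m/pixel


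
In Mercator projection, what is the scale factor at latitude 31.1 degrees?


SF = 1 / cos(31.1) = 1 / 0.856267 = 1.168

1.168


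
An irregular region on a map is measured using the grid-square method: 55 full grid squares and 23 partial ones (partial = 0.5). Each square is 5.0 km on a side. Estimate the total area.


effective squares = 55 + 23 * 0.5 = 66.5
area = 66.5 * 25.0 = 1662.5 km^2

1662.5 km^2


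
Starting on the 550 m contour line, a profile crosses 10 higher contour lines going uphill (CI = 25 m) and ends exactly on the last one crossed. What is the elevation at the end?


elevation = 550 + 10 * 25 = 800 m

800 m


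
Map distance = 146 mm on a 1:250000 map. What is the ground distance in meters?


ground = 146 mm * 250000 / 1000 = 36500.0 m

36500.0 m


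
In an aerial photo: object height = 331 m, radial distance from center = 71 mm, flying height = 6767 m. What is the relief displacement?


d = h * r / H = 331 * 71 / 6767 = 3.47 mm

3.47 mm


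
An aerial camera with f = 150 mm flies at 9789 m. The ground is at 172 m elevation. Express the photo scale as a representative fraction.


scale = f / (H - h) = 150 mm / 9617 m = 150 / 9617000 = 1:64113

1:64113


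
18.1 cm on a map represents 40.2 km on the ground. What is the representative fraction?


ground = 40.2 km = 4020000 cm; RF denominator = ground / map = 4020000 / 18.1 ≈ 222099; RF = 1:222099

1:222099


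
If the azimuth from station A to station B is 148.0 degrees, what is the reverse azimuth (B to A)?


back azimuth = (148.0 + 180) mod 360 = 328.0 degrees

328.0 degrees


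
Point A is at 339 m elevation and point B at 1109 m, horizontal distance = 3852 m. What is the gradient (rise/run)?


gradient = (1109 - 339) / 3852 = 770 / 3852 = 0.1999

0.1999


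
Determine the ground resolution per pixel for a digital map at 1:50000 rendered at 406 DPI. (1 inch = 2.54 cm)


pixel_cm = 2.54 / 406 ≈ 0.006256 cm
ground = pixel_cm * 50000 / 100 = 2.54 * 50000 / (406 * 100) = 127000 / 40600 ≈ 3.13 m

3.13 m


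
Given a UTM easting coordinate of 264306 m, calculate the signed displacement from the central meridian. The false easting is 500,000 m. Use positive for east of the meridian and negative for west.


displacement = 264306 - 500000 = -235694 m

-235694 m


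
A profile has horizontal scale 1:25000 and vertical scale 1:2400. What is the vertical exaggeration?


VE = horizontal_scale / vertical_scale = 25000 / 2400 ≈ 10.4

10.4x


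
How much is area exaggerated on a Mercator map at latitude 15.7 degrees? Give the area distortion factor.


area_distortion = 1/cos^2(15.7) = 1.079

1.079


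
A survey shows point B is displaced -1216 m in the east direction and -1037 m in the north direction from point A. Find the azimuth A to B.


az = atan2(-1216, -1037) = -130.5 deg
adjusted to 0-360: 229.5 degrees

229.5 degrees


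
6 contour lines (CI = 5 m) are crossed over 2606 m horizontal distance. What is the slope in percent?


elevation change = 6 * 5 = 30 m
slope = 30 / 2606 * 100 = 1.2%

1.2%


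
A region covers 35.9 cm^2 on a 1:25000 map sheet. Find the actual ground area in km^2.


ground_area = 35.9 * (25000/100)^2 = 2243750.0 m^2 = 2.24375 km^2 ≈ 2.244 km^2

2.244 km^2


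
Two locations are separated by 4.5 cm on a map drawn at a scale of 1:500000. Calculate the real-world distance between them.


ground = 4.5 cm * 500000 / 100 = 22500.0 m = 22.5 km

22.5 km


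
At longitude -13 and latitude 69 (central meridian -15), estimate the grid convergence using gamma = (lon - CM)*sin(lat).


gamma = (-13 - -15) * sin(69) = 2 * 0.93358 = 1.867 degrees

1.867 degrees


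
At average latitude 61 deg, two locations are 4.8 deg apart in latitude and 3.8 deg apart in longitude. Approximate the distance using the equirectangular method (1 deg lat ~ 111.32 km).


dlat_km = 4.8 * 111.32 = 534.336
dlon_km = 3.8 * 111.32 * cos(61) ≈ 205.082
dist = sqrt(534.336^2 + 205.082^2) ≈ 572.3 km

572.3 km


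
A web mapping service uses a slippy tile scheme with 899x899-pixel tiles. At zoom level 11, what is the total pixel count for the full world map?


tiles per axis = 2^11 = 2048
total tiles = 2048^2 = 4194304
pixels per axis = 2048 * 899 = 1841152
total pixels = 1841152^2 = 3389840687104

3389840687104 pixels


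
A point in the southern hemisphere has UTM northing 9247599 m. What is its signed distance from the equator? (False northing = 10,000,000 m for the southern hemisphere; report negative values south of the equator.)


For southern: actual = 9247599 - 10000000 = -752401 m

-752401 m


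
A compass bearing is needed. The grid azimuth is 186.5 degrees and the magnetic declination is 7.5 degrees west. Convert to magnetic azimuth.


magnetic azimuth = grid azimuth - declination (east +ve)
mag_az = 186.5 - -7.5 = 194.0 degrees

194.0 degrees


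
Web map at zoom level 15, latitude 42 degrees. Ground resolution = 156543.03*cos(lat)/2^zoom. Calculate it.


res = 156543.03 * cos(42) / 2^15 = 156543.03 * 0.74314483 / 32768 = 3.55 m/pixel

3.55 m/pixel


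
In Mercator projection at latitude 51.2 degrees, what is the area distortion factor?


area_distortion = 1/cos^2(51.2) = 2.547

2.547


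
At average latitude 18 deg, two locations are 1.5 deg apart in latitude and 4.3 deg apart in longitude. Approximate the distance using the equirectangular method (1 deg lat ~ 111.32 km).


dlat_km = 1.5 * 111.32 = 166.98
dlon_km = 4.3 * 111.32 * cos(18) ≈ 455.248
dist = sqrt(166.98^2 + 455.248^2) ≈ 484.9 km

484.9 km


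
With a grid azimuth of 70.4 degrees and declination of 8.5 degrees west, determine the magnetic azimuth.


magnetic azimuth = grid azimuth - declination (east +ve)
mag_az = 70.4 - -8.5 = 78.9 degrees

78.9 degrees


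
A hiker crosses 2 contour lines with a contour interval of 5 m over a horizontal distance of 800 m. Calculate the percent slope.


elevation change = 2 * 5 = 10 m
slope = 10 / 800 * 100 = 1.3%

1.3%


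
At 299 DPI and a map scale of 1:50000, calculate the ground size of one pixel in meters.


pixel_cm = 2.54 / 299 ≈ 0.008495 cm
ground = pixel_cm * 50000 / 100 = 2.54 * 50000 / (299 * 100) = 127000 / 29900 ≈ 4.25 m

4.25 m


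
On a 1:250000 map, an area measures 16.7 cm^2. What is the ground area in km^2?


ground_area = 16.7 * (250000/100)^2 = 104375000.0 m^2 = 104.375 km^2

104.375 km^2


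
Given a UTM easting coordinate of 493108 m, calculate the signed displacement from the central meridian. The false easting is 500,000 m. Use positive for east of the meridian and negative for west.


displacement = 493108 - 500000 = -6892 m

-6892 m


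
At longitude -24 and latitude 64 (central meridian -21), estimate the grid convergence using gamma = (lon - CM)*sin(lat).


gamma = (-24 - -21) * sin(64) = -3 * 0.898794 = -2.696 degrees

-2.696 degrees


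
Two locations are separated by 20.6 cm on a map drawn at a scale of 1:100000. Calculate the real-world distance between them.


ground = 20.6 cm * 100000 / 100 = 20600.0 m = 20.6 km

20.6 km


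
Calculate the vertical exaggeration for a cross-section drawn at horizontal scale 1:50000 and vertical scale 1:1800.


VE = horizontal_scale / vertical_scale = 50000 / 1800 ≈ 27.8

27.8x


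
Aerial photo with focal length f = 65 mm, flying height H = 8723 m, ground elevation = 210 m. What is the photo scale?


scale = f / (H - h) = 65 mm / 8513 m = 65 / 8513000 = 1:130969

1:130969


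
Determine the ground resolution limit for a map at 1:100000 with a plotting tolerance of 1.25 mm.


ground = 1.25 mm * 100000 / 1000 = 125.0 m

125.0 m


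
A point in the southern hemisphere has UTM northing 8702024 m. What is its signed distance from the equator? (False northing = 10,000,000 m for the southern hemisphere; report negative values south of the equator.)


For southern: actual = 8702024 - 10000000 = -1297976 m

-1297976 m


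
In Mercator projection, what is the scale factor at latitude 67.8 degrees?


SF = 1 / cos(67.8) = 1 / 0.377841 = 2.647

2.647


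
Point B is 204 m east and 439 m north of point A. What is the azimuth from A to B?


az = atan2(204, 439) = 24.9 deg
adjusted to 0-360: 24.9 degrees

24.9 degrees


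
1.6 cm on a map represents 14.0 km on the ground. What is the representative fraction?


ground = 14.0 km = 1400000 cm; RF denominator = ground / map = 1400000 / 1.6 = 875000; RF = 1:875000

1:875000


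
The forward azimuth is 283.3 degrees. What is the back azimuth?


back azimuth = (283.3 + 180) mod 360 = 103.3 degrees

103.3 degrees


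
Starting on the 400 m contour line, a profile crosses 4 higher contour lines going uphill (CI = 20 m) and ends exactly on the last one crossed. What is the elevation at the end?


elevation = 400 + 4 * 20 = 480 m

480 m


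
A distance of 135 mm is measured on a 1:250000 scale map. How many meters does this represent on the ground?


ground = 135 mm * 250000 / 1000 = 33750.0 m

33750.0 m


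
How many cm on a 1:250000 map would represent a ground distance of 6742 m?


map_cm = 6742 * 100 / 250000 = 2.6968 cm ≈ 2.7 cm

2.7 cm


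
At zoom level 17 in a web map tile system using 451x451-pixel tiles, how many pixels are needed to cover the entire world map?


tiles per axis = 2^17 = 131072
total tiles = 131072^2 = 17179869184
pixels per axis = 131072 * 451 = 59113472
total pixels = 59113472^2 = 3494402571894784

3494402571894784 pixels


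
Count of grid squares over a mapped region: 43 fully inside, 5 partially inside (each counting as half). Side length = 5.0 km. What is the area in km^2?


effective squares = 43 + 5 * 0.5 = 45.5
area = 45.5 * 25.0 = 1137.5 km^2

1137.5 km^2


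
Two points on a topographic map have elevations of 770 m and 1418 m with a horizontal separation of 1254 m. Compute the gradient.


gradient = (1418 - 770) / 1254 = 648 / 1254 = 0.5167

0.5167


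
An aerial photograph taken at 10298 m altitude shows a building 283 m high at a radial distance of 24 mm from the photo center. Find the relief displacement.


d = h * r / H = 283 * 24 / 10298 = 0.66 mm

0.66 mm


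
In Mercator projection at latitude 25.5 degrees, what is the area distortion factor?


area_distortion = 1/cos^2(25.5) = 1.228

1.228


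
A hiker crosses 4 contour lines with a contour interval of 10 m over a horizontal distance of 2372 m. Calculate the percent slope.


elevation change = 4 * 10 = 40 m
slope = 40 / 2372 * 100 = 1.7%

1.7%


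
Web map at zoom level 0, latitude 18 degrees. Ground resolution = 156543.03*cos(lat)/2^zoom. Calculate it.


res = 156543.03 * cos(18) / 2^0 = 156543.03 * 0.95105652 / 1 = 148881.27 m/pixel

148881.27 m/pixel


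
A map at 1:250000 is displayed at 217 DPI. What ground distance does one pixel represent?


pixel_cm = 2.54 / 217 ≈ 0.011705 cm
ground = pixel_cm * 250000 / 100 = 2.54 * 250000 / (217 * 100) = 635000 / 21700 ≈ 29.26 m

29.26 m


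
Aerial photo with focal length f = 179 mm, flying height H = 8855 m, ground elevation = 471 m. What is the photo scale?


scale = f / (H - h) = 179 mm / 8384 m = 179 / 8384000 = 1:46838

1:46838


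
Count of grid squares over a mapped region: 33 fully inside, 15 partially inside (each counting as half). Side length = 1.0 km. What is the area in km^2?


effective squares = 33 + 15 * 0.5 = 40.5
area = 40.5 * 1.0 = 40.5 km^2

40.5 km^2


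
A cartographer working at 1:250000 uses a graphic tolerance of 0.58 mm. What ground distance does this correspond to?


ground = 0.58 mm * 250000 / 1000 = 145.0 m

145.0 m


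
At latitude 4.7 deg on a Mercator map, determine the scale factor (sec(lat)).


SF = 1 / cos(4.7) = 1 / 0.996637 = 1.003

1.003


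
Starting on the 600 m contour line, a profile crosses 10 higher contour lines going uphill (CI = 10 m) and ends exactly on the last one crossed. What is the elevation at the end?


elevation = 600 + 10 * 10 = 700 m

700 m


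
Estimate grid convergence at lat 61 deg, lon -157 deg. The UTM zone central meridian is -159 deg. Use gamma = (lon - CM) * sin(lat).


gamma = (-157 - -159) * sin(61) = 2 * 0.87462 = 1.749 degrees

1.749 degrees


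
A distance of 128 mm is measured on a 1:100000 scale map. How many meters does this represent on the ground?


ground = 128 mm * 100000 / 1000 = 12800.0 m

12800.0 m


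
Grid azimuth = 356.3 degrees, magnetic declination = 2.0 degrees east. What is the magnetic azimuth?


magnetic azimuth = grid azimuth - declination (east +ve)
mag_az = 356.3 - 2.0 = 354.3 degrees

354.3 degrees


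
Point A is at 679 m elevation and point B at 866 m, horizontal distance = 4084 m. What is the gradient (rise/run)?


gradient = (866 - 679) / 4084 = 187 / 4084 = 0.0458

0.0458


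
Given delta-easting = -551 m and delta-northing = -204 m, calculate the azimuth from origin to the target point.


az = atan2(-551, -204) = -110.3 deg
adjusted to 0-360: 249.7 degrees

249.7 degrees


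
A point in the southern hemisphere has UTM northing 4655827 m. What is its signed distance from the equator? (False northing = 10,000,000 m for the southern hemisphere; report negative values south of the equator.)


For southern: actual = 4655827 - 10000000 = -5344173 m

-5344173 m


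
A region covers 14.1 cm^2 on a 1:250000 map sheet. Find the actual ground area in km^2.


ground_area = 14.1 * (250000/100)^2 = 88125000.0 m^2 = 88.125 km^2

88.125 km^2


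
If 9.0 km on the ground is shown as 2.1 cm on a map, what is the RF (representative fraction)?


ground = 9.0 km = 900000 cm; RF denominator = ground / map = 900000 / 2.1 ≈ 428571; RF = 1:428571

1:428571


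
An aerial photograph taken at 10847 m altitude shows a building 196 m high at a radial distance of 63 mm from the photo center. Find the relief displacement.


d = h * r / H = 196 * 63 / 10847 = 1.14 mm

1.14 mm


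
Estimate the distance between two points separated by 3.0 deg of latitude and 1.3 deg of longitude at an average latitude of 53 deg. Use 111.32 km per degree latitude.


dlat_km = 3.0 * 111.32 = 333.96
dlon_km = 1.3 * 111.32 * cos(53) ≈ 87.092
dist = sqrt(333.96^2 + 87.092^2) ≈ 345.1 km

345.1 km


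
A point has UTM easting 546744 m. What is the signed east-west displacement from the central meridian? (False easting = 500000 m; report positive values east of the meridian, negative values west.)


displacement = 546744 - 500000 = 46744 m

46744 m


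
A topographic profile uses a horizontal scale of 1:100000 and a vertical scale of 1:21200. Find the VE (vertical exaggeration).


VE = horizontal_scale / vertical_scale = 100000 / 21200 ≈ 4.7

4.7x


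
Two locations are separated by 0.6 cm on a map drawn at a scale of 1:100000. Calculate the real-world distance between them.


ground = 0.6 cm * 100000 / 100 = 600.0 m

600.0 m


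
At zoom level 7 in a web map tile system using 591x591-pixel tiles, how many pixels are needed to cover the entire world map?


tiles per axis = 2^7 = 128
total tiles = 128^2 = 16384
pixels per axis = 128 * 591 = 75648
total pixels = 75648^2 = 5722619904

5722619904 pixels


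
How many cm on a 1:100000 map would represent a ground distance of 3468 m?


map_cm = 3468 * 100 / 100000 = 3.468 cm ≈ 3.47 cm

3.47 cm


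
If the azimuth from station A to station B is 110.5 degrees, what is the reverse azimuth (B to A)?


back azimuth = (110.5 + 180) mod 360 = 290.5 degrees

290.5 degrees


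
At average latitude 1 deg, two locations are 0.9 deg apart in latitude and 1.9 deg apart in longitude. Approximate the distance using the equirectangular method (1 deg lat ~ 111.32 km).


dlat_km = 0.9 * 111.32 = 100.188
dlon_km = 1.9 * 111.32 * cos(1) ≈ 211.476
dist = sqrt(100.188^2 + 211.476^2) ≈ 234.0 km

234.0 km


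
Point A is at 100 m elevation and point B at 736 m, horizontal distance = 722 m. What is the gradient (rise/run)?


gradient = (736 - 100) / 722 = 636 / 722 = 0.8809

0.8809


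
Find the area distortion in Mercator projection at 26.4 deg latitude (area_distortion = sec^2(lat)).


area_distortion = 1/cos^2(26.4) = 1.246

1.246


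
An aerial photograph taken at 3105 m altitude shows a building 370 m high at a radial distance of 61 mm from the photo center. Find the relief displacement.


d = h * r / H = 370 * 61 / 3105 = 7.27 mm

7.27 mm


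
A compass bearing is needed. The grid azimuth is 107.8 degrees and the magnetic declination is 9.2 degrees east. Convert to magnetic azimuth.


magnetic azimuth = grid azimuth - declination (east +ve)
mag_az = 107.8 - 9.2 = 98.6 degrees

98.6 degrees


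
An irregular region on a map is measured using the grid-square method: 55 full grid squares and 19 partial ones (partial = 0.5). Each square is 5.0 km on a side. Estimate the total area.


effective squares = 55 + 19 * 0.5 = 64.5
area = 64.5 * 25.0 = 1612.5 km^2

1612.5 km^2


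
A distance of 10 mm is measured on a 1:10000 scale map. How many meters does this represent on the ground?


ground = 10 mm * 10000 / 1000 = 100.0 m

100.0 m


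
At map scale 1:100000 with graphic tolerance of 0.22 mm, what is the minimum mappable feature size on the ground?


ground = 0.22 mm * 100000 / 1000 = 22.0 m

22.0 m


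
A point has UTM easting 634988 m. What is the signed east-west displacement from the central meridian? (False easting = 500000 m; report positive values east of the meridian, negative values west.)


displacement = 634988 - 500000 = 134988 m

134988 m


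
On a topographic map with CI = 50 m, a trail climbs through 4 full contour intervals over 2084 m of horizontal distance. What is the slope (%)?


elevation change = 4 * 50 = 200 m
slope = 200 / 2084 * 100 = 9.6%

9.6%


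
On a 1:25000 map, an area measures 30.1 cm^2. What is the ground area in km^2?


ground_area = 30.1 * (25000/100)^2 = 1881250.0 m^2 = 1.88125 km^2 ≈ 1.881 km^2

1.881 km^2


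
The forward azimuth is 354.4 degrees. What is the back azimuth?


back azimuth = (354.4 + 180) mod 360 = 174.4 degrees

174.4 degrees


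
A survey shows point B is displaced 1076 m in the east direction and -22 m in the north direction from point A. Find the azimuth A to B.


az = atan2(1076, -22) = 91.2 deg
adjusted to 0-360: 91.2 degrees

91.2 degrees


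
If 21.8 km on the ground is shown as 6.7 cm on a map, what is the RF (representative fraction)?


ground = 21.8 km = 2180000 cm; RF denominator = ground / map = 2180000 / 6.7 ≈ 325373; RF = 1:325373

1:325373


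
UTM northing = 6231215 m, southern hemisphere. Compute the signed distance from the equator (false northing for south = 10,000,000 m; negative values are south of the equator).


For southern: actual = 6231215 - 10000000 = -3768785 m

-3768785 m


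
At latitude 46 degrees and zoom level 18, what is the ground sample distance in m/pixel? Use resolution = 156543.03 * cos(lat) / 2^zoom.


res = 156543.03 * cos(46) / 2^18 = 156543.03 * 0.69465837 / 262144 = 0.41 m/pixel

0.41 m/pixel


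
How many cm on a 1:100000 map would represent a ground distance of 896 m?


map_cm = 896 * 100 / 100000 = 0.896 cm ≈ 0.9 cm

0.9 cm


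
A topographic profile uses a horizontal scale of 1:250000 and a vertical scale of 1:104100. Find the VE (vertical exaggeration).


VE = horizontal_scale / vertical_scale = 250000 / 104100 ≈ 2.4

2.4x


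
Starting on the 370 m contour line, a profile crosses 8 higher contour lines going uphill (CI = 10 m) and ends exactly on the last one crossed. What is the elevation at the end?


elevation = 370 + 8 * 10 = 450 m

450 m


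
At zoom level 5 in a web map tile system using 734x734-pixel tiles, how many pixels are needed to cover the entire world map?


tiles per axis = 2^5 = 32
total tiles = 32^2 = 1024
pixels per axis = 32 * 734 = 23488
total pixels = 23488^2 = 551686144

551686144 pixels


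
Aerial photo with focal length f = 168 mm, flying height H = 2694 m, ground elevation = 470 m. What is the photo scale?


scale = f / (H - h) = 168 mm / 2224 m = 168 / 2224000 = 1:13238

1:13238


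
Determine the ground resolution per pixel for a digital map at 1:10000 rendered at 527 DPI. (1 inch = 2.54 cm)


pixel_cm = 2.54 / 527 ≈ 0.00482 cm
ground = pixel_cm * 10000 / 100 = 2.54 * 10000 / (527 * 100) = 25400 / 52700 ≈ 0.48 m

0.48 m


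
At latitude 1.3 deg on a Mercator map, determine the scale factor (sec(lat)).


SF = 1 / cos(1.3) = 1 / 0.999743 = 1.0

1.0


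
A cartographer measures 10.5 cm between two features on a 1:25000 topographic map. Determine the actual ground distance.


ground = 10.5 cm * 25000 / 100 = 2625.0 m = 2.625 km

2.625 km


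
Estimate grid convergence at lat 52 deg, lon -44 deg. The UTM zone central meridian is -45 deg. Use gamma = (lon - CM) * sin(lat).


gamma = (-44 - -45) * sin(52) = 1 * 0.788011 = 0.788 degrees

0.788 degrees


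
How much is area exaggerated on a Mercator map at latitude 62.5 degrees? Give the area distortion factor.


area_distortion = 1/cos^2(62.5) = 4.69

4.69


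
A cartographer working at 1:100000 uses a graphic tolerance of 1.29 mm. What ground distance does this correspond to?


ground = 1.29 mm * 100000 / 1000 = 129.0 m

129.0 m


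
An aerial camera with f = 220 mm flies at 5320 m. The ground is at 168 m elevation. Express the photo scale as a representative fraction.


scale = f / (H - h) = 220 mm / 5152 m = 220 / 5152000 = 1:23418

1:23418


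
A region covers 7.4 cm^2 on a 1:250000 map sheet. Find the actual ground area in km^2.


ground_area = 7.4 * (250000/100)^2 = 46250000.0 m^2 = 46.25 km^2

46.25 km^2


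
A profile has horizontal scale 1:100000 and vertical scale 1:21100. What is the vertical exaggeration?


VE = horizontal_scale / vertical_scale = 100000 / 21100 ≈ 4.7

4.7x


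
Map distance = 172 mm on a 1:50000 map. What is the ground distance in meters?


ground = 172 mm * 50000 / 1000 = 8600.0 m

8600.0 m


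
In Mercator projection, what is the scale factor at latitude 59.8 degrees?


SF = 1 / cos(59.8) = 1 / 0.50302 = 1.988

1.988


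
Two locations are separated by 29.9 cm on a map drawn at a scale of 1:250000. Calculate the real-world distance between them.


ground = 29.9 cm * 250000 / 100 = 74750.0 m = 74.75 km

74.75 km


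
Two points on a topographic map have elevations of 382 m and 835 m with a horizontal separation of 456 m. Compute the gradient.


gradient = (835 - 382) / 456 = 453 / 456 = 0.9934

0.9934


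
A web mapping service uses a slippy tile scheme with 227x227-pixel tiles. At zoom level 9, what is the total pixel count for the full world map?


tiles per axis = 2^9 = 512
total tiles = 512^2 = 262144
pixels per axis = 512 * 227 = 116224
total pixels = 116224^2 = 13508018176

13508018176 pixels


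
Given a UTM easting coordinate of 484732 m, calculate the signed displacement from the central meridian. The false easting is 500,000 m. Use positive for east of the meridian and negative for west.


displacement = 484732 - 500000 = -15268 m

-15268 m


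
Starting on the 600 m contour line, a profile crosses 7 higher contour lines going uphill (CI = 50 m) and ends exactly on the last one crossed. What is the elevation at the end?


elevation = 600 + 7 * 50 = 950 m

950 m


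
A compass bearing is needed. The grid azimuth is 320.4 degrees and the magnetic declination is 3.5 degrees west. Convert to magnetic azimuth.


magnetic azimuth = grid azimuth - declination (east +ve)
mag_az = 320.4 - -3.5 = 323.9 degrees

323.9 degrees


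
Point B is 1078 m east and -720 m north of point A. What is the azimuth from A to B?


az = atan2(1078, -720) = 123.7 deg
adjusted to 0-360: 123.7 degrees

123.7 degrees


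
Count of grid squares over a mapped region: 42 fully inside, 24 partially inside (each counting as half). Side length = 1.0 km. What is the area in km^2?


effective squares = 42 + 24 * 0.5 = 54.0
area = 54.0 * 1.0 = 54.0 km^2

54.0 km^2


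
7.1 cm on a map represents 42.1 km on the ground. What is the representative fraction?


ground = 42.1 km = 4210000 cm; RF denominator = ground / map = 4210000 / 7.1 ≈ 592958; RF = 1:592958

1:592958


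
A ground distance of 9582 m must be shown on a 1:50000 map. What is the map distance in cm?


map_cm = 9582 * 100 / 50000 = 19.164 cm ≈ 19.16 cm

19.16 cm


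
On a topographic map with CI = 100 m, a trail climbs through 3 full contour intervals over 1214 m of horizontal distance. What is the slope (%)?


elevation change = 3 * 100 = 300 m
slope = 300 / 1214 * 100 = 24.7%

24.7%


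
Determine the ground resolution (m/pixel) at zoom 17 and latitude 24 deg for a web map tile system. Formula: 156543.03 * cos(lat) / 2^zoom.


res = 156543.03 * cos(24) / 2^17 = 156543.03 * 0.91354546 / 131072 = 1.09 m/pixel

1.09 m/pixel


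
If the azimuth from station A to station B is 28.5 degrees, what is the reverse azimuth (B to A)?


back azimuth = (28.5 + 180) mod 360 = 208.5 degrees

208.5 degrees


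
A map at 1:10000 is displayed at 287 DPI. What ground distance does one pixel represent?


pixel_cm = 2.54 / 287 ≈ 0.00885 cm
ground = pixel_cm * 10000 / 100 = 2.54 * 10000 / (287 * 100) = 25400 / 28700 ≈ 0.89 m

0.89 m


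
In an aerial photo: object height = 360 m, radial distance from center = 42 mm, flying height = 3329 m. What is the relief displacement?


d = h * r / H = 360 * 42 / 3329 = 4.54 mm

4.54 mm


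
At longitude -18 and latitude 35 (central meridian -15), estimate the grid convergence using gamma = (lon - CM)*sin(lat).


gamma = (-18 - -15) * sin(35) = -3 * 0.573576 = -1.721 degrees

-1.721 degrees


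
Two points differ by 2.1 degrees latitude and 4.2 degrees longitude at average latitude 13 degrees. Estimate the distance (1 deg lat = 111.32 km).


dlat_km = 2.1 * 111.32 = 233.772
dlon_km = 4.2 * 111.32 * cos(13) ≈ 455.561
dist = sqrt(233.772^2 + 455.561^2) ≈ 512.0 km

512.0 km


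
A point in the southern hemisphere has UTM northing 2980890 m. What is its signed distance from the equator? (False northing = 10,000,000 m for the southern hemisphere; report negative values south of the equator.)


For southern: actual = 2980890 - 10000000 = -7019110 m

-7019110 m


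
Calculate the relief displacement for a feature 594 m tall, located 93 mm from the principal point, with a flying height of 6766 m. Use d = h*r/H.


d = h * r / H = 594 * 93 / 6766 = 8.16 mm

8.16 mm


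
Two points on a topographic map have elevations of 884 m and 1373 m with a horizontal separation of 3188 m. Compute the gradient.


gradient = (1373 - 884) / 3188 = 489 / 3188 = 0.1534

0.1534


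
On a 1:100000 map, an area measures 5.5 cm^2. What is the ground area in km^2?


ground_area = 5.5 * (100000/100)^2 = 5500000.0 m^2 = 5.5 km^2

5.5 km^2


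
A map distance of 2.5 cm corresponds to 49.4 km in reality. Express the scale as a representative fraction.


ground = 49.4 km = 4940000 cm; RF denominator = ground / map = 4940000 / 2.5 = 1976000; RF = 1:1976000

1:1976000


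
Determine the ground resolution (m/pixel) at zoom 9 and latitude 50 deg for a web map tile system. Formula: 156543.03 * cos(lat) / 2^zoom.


res = 156543.03 * cos(50) / 2^9 = 156543.03 * 0.64278761 / 512 = 196.53 m/pixel

196.53 m/pixel


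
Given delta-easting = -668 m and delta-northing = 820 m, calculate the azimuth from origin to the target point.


az = atan2(-668, 820) = -39.2 deg
adjusted to 0-360: 320.8 degrees

320.8 degrees


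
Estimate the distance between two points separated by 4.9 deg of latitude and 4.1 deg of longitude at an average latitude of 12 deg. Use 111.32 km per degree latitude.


dlat_km = 4.9 * 111.32 = 545.468
dlon_km = 4.1 * 111.32 * cos(12) ≈ 446.438
dist = sqrt(545.468^2 + 446.438^2) ≈ 704.9 km

704.9 km
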